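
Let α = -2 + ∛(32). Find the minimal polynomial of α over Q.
m_α(x) = x^3 + 6x^2 + 12x - 24

Set β = α + 2 = ∛(32), so β^3 = 32. Then (α + 2)^3 - 32 = 0, i.e. α is a root of g(x) = (x + 2)^3 - 32 = x^3 + 6x^2 + 12x - 24. Since g(x) = h(x + 2) where h(x) = x^3 - 32, and h is irreducible over Q (because 32 is not a perfect cube, so h has no rational root, and a monic cubic with no rational root is irreducible), g is also irreducible (irreducibility is preserved under the substitution x → x + 2). Hence m_α(x) = x^3 + 6x^2 + 12x - 24.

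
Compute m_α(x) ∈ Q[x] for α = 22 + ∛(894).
m_α(x) = x^3 - 66x^2 + 1452x - 11542

Set β = α - 22 = ∛(894), so β^3 = 894. Then (α - 22)^3 - 894 = 0, i.e. α is a root of g(x) = (x - 22)^3 - 894 = x^3 - 66x^2 + 1452x - 11542. Since g(x) = h(x - 22) where h(x) = x^3 - 894, and h is irreducible over Q (because 894 is not a perfect cube, so h has no rational root, and a monic cubic with no rational root is irreducible), g is also irreducible (irreducibility is preserved under the substitution x → x - 22). Hence m_α(x) = x^3 - 66x^2 + 1452x - 11542.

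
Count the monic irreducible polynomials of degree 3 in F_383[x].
There are 18727168 monic irreducible polynomials of degree 3 over F_383

Each element of F_{383^3} that lies in no proper subfield is a root of exactly one monic irreducible of degree 3 over F_383, and each such polynomial has 3 distinct roots in F_{383^3}. By Möbius inversion the count is N_383(3) = (1/3) Σ_{d|3} μ(3/d) · 383^d = (1/3)(μ(3)·383^1 + μ(1)·383^3) = 56181504/3 = 18727168.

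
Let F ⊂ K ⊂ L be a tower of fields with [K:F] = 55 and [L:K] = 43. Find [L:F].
[L:F] = 2365

The tower law says that for any tower of field extensions F ⊂ K ⊂ L with finite degrees, [L:F] = [L:K] · [K:F]. Here this gives [L:F] = 43 · 55 = 2365.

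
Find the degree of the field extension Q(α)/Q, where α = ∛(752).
[Q(α):Q] = 3

The minimal polynomial of α is x^3 - 752, irreducible over Q since 752 is not a perfect cube (so x^3 - 752 has no rational root). Hence [Q(α):Q] = deg(m_α) = 3.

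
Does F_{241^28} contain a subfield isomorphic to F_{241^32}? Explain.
No: F_{241^32} is not a subfield of F_{241^28}

F_{p^m} embeds in F_{p^n} iff m | n. Here 32 ∤ 28 (since 28 = 0·32 + 28 with remainder 28 ≠ 0), so F_{241^32} is not a subfield of F_{241^28}. Equivalently: if it were, the tower law would give 32 = [F_{241^32}:F_241] dividing [F_{241^28}:F_241] = 28, contradiction.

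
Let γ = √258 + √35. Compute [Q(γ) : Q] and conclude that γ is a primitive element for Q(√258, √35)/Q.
[Q(γ) : Q] = 4 (equivalently, Q(γ) = Q(√258, √35))

Obviously Q(γ) ⊆ Q(√258, √35), and [Q(√258, √35):Q] = 4 (since 258, 35 are distinct squarefree integers > 1 with 9030 not a perfect square). To show equality we compute the minimal polynomial of γ. From γ = √258 + √35: γ^2 = 258 + 2√(9030) + 35 = 293 + 2√(9030), so γ^2 - 293 = 2√(9030); squaring, (γ^2 - 293)^2 = 4·9030, i.e. γ^4 - 586γ^2 + 85849 - 36120 = 0, i.e. γ^4 - 586γ^2 + 49729 = 0. So γ is a root of x^4 - 586x^2 + 49729. This polynomial is irreducible over Q: it has no rational root (each ±√258 ± √35 is irrational), and any factorization into two quadratics over Q would force √(9030) ∈ Q (pairing opposite roots) or √258, √35 ∈ Q (other pairings), all impossible. Hence [Q(γ):Q] = 4 = [Q(√258, √35):Q], so Q(γ) = Q(√258, √35).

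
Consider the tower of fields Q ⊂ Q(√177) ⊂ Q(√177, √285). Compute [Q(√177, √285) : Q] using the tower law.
[Q(√177, √285) : Q] = 4

[Q(√177):Q] = 2 (min poly x^2 - 177, irreducible since 177 is squarefree > 1). For the top step, suppose √285 ∈ Q(√177), say √285 = c + d√177 with c, d ∈ Q. Squaring: 285 = c^2 + 177d^2 + 2cd√177. Since √177 ∉ Q this forces 2cd = 0. If d = 0 then √285 = c ∈ Q, contradicting 285 squarefree > 1. If c = 0 then 285 = 177d^2, so 177·285 = (177d)^2 is a perfect square in Q — but 177·285 = 50445 is not a perfect square (since 177 and 285 are distinct squarefree integers). Contradiction. Hence √285 ∉ Q(√177), so x^2 - 285 stays irreducible over Q(√177) and [Q(√177, √285) : Q(√177)] = 2. By the tower law, [Q(√177, √285) : Q] = 2 · 2 = 4.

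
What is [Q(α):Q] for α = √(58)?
[Q(α):Q] = 2

[Q(α):Q] equals the degree of the minimal polynomial of α. Here α^2 = 58 and x^2 - 58 is irreducible (d = 58 is squarefree, ≠ 1, hence not a square), so deg(m_α) = 2. Thus [Q(α):Q] = 2.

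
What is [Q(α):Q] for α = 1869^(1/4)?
[Q(α):Q] = 4

α is a root of x^4 - 1869. By Eisenstein's criterion at the prime p = 3 (which divides the constant term 1869 but p^2 = 9 does not, since 1869 is squarefree), x^4 - 1869 is irreducible over Q. Hence [Q(α):Q] = 4.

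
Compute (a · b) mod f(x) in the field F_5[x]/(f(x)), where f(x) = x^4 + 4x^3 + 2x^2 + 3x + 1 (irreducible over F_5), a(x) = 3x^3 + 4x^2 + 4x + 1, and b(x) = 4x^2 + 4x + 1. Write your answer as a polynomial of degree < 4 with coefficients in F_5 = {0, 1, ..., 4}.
a · b ≡ x^3 + 3x^2 + x + 1 (mod f(x))

Multiply in F_5[x]: a(x)·b(x) = (3x^3 + 4x^2 + 4x + 1)·(4x^2 + 4x + 1) = 2x^5 + 3x^4 + 4x^2 + 3x + 1. This has degree ≥ 4, so divide by f(x) over F_5: 2x^5 + 3x^4 + 4x^2 + 3x + 1 = (2x)·(x^4 + 4x^3 + 2x^2 + 3x + 1) + (x^3 + 3x^2 + x + 1). Hence a·b ≡ x^3 + 3x^2 + x + 1 (mod f). (F_5[x]/(f) is a field with 5^4 = 625 elements since f is irreducible of degree 4.)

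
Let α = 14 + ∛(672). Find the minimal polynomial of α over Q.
m_α(x) = x^3 - 42x^2 + 588x - 3416

Set β = α - 14 = ∛(672), so β^3 = 672. Then (α - 14)^3 - 672 = 0, i.e. α is a root of g(x) = (x - 14)^3 - 672 = x^3 - 42x^2 + 588x - 3416. Since g(x) = h(x - 14) where h(x) = x^3 - 672, and h is irreducible over Q (because 672 is not a perfect cube, so h has no rational root, and a monic cubic with no rational root is irreducible), g is also irreducible (irreducibility is preserved under the substitution x → x - 14). Hence m_α(x) = x^3 - 42x^2 + 588x - 3416.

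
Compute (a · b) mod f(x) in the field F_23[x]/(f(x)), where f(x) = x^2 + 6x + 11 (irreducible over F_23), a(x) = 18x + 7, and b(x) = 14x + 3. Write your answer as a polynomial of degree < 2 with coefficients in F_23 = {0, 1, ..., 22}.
a · b ≡ 20x + 9 (mod f(x))

Multiply in F_23[x]: a(x)·b(x) = (18x + 7)·(14x + 3) = 22x^2 + 14x + 21. This has degree ≥ 2, so divide by f(x) over F_23: 22x^2 + 14x + 21 = (22)·(x^2 + 6x + 11) + (20x + 9). Hence a·b ≡ 20x + 9 (mod f). (F_23[x]/(f) is a field with 23^2 = 529 elements since f is irreducible of degree 2.)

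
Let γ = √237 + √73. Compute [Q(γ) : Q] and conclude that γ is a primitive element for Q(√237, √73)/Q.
[Q(γ) : Q] = 4 (equivalently, Q(γ) = Q(√237, √73))

Obviously Q(γ) ⊆ Q(√237, √73), and [Q(√237, √73):Q] = 4 (since 237, 73 are distinct squarefree integers > 1 with 17301 not a perfect square). To show equality we compute the minimal polynomial of γ. From γ = √237 + √73: γ^2 = 237 + 2√(17301) + 73 = 310 + 2√(17301), so γ^2 - 310 = 2√(17301); squaring, (γ^2 - 310)^2 = 4·17301, i.e. γ^4 - 620γ^2 + 96100 - 69204 = 0, i.e. γ^4 - 620γ^2 + 26896 = 0. So γ is a root of x^4 - 620x^2 + 26896. This polynomial is irreducible over Q: it has no rational root (each ±√237 ± √73 is irrational), and any factorization into two quadratics over Q would force √(17301) ∈ Q (pairing opposite roots) or √237, √73 ∈ Q (other pairings), all impossible. Hence [Q(γ):Q] = 4 = [Q(√237, √73):Q], so Q(γ) = Q(√237, √73).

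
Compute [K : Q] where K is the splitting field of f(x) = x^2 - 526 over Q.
[K : Q] = 2

f(x) = x^2 - 526 factors as (x - √526)(x + √526). The splitting field is K = Q(√526). Since 526 is squarefree and > 1, it is not a perfect square, so x^2 - 526 is irreducible over Q and [Q(√526) : Q] = 2. Hence [K : Q] = 2.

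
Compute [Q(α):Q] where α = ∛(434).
[Q(α):Q] = 3

The minimal polynomial of α is x^3 - 434, irreducible over Q since 434 is not a perfect cube (so x^3 - 434 has no rational root). Hence [Q(α):Q] = deg(m_α) = 3.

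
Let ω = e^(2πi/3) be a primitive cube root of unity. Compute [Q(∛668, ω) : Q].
[Q(∛668, ω) : Q] = 6

[Q(∛668):Q] = 3 (min poly x^3 - 668, irreducible since 668 is not a perfect cube). [Q(ω):Q] = 2 (min poly x^2 + x + 1). Since Q(∛668) ⊂ R and ω ∉ R, we have ω ∉ Q(∛668), so x^2 + x + 1 remains irreducible over Q(∛668) and [Q(∛668, ω) : Q(∛668)] = 2. By the tower law, [Q(∛668, ω) : Q] = 3 · 2 = 6. (In fact Q(∛668, ω) is the splitting field of x^3 - 668 over Q.)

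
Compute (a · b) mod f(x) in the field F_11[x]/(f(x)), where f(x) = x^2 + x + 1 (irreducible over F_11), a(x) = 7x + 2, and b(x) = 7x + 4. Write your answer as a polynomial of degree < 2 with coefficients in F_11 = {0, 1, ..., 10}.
a · b ≡ 4x + 3 (mod f(x))

Multiply in F_11[x]: a(x)·b(x) = (7x + 2)·(7x + 4) = 5x^2 + 9x + 8. This has degree ≥ 2, so divide by f(x) over F_11: 5x^2 + 9x + 8 = (5)·(x^2 + x + 1) + (4x + 3). Hence a·b ≡ 4x + 3 (mod f). (F_11[x]/(f) is a field with 11^2 = 121 elements since f is irreducible of degree 2.)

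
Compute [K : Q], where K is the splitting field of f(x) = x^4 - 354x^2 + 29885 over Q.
[K : Q] = 4

Solving the quadratic in x^2: x^2 = (354 ± √(354^2 - 4·29885))/2 = (354 ± √5776)/2 = (354 ± 76)/2, giving x^2 = 139 or x^2 = 215. So f(x) = (x^2 - 139)(x^2 - 215) and the roots of f are ±√139, ±√215. Hence the splitting field is K = Q(√139, √215). Since 139 and 215 are distinct squarefree integers > 1, their product 29885 is not a perfect square, so √215 ∉ Q(√139). By the tower law [K:Q] = [Q(√139,√215):Q(√139)] · [Q(√139):Q] = 2 · 2 = 4.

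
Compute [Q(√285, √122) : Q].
[Q(√285, √122) : Q] = 4

[Q(√285):Q] = 2 (min poly x^2 - 285, irreducible since 285 is squarefree > 1). For the top step, suppose √122 ∈ Q(√285), say √122 = c + d√285 with c, d ∈ Q. Squaring: 122 = c^2 + 285d^2 + 2cd√285. Since √285 ∉ Q this forces 2cd = 0. If d = 0 then √122 = c ∈ Q, contradicting 122 squarefree > 1. If c = 0 then 122 = 285d^2, so 285·122 = (285d)^2 is a perfect square in Q — but 285·122 = 34770 is not a perfect square (since 285 and 122 are distinct squarefree integers). Contradiction. Hence √122 ∉ Q(√285), so x^2 - 122 stays irreducible over Q(√285) and [Q(√285, √122) : Q(√285)] = 2. By the tower law, [Q(√285, √122) : Q] = 2 · 2 = 4.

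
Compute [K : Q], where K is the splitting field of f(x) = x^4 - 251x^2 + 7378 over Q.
[K : Q] = 4

Solving the quadratic in x^2: x^2 = (251 ± √(251^2 - 4·7378))/2 = (251 ± √33489)/2 = (251 ± 183)/2, giving x^2 = 217 or x^2 = 34. So f(x) = (x^2 - 217)(x^2 - 34) and the roots of f are ±√217, ±√34. Hence the splitting field is K = Q(√217, √34). Since 217 and 34 are distinct squarefree integers > 1, their product 7378 is not a perfect square, so √34 ∉ Q(√217). By the tower law [K:Q] = [Q(√217,√34):Q(√217)] · [Q(√217):Q] = 2 · 2 = 4.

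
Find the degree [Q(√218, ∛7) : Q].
[Q(√218, ∛7) : Q] = 6

Let L = Q(√218, ∛7). Since Q(√218) ⊂ L and [Q(√218):Q] = 2, the tower law gives 2 | [L:Q]. Likewise Q(∛7) ⊂ L with [Q(∛7):Q] = 3 (because 7 is not a perfect cube), so 3 | [L:Q]. As gcd(2,3) = 1, [L:Q] is divisible by 6. Conversely L is generated over Q by √218 and ∛7, so [L:Q] ≤ 2·3 = 6. Therefore [Q(√218, ∛7) : Q] = 6.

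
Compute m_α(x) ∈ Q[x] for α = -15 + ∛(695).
m_α(x) = x^3 + 45x^2 + 675x + 2680

Set β = α + 15 = ∛(695), so β^3 = 695. Then (α + 15)^3 - 695 = 0, i.e. α is a root of g(x) = (x + 15)^3 - 695 = x^3 + 45x^2 + 675x + 2680. Since g(x) = h(x + 15) where h(x) = x^3 - 695, and h is irreducible over Q (because 695 is not a perfect cube, so h has no rational root, and a monic cubic with no rational root is irreducible), g is also irreducible (irreducibility is preserved under the substitution x → x + 15). Hence m_α(x) = x^3 + 45x^2 + 675x + 2680.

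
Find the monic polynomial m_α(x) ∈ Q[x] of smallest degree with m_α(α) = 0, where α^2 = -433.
m_α(x) = x^2 + 433

α satisfies α^2 + 433 = 0, so x^2 + 433 annihilates α. Since d = -433 is squarefree and ≠ 1, it is not a perfect square in Q, so x^2 + 433 has no rational root and is therefore irreducible over Q (a degree-2 polynomial over a field is irreducible iff it has no root). Hence m_α(x) = x^2 + 433.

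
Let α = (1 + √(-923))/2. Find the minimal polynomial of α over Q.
m_α(x) = x^2 - x + 231

From 2α - 1 = √(-923), squaring gives (2α - 1)^2 = -923, i.e. 4α^2 - 4α + 1 = -923, so α^2 - α + (1 + 923)/4 = 0. Since -923 ≡ 1 (mod 4), (1 + 923)/4 = 231 ∈ Z. The polynomial x^2 - x + 231 has discriminant 1 - 4·(231) = -923, which is not a perfect square in Q (d = -923 is squarefree and ≠ 1), so x^2 - x + 231 is irreducible over Q. It is the minimal polynomial of α.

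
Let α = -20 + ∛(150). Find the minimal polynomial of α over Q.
m_α(x) = x^3 + 60x^2 + 1200x + 7850

Set β = α + 20 = ∛(150), so β^3 = 150. Then (α + 20)^3 - 150 = 0, i.e. α is a root of g(x) = (x + 20)^3 - 150 = x^3 + 60x^2 + 1200x + 7850. Since g(x) = h(x + 20) where h(x) = x^3 - 150, and h is irreducible over Q (because 150 is not a perfect cube, so h has no rational root, and a monic cubic with no rational root is irreducible), g is also irreducible (irreducibility is preserved under the substitution x → x + 20). Hence m_α(x) = x^3 + 60x^2 + 1200x + 7850.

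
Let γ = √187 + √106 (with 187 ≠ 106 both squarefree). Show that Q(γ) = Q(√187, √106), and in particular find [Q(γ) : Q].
[Q(γ) : Q] = 4 (equivalently, Q(γ) = Q(√187, √106))

Obviously Q(γ) ⊆ Q(√187, √106), and [Q(√187, √106):Q] = 4 (since 187, 106 are distinct squarefree integers > 1 with 19822 not a perfect square). To show equality we compute the minimal polynomial of γ. From γ = √187 + √106: γ^2 = 187 + 2√(19822) + 106 = 293 + 2√(19822), so γ^2 - 293 = 2√(19822); squaring, (γ^2 - 293)^2 = 4·19822, i.e. γ^4 - 586γ^2 + 85849 - 79288 = 0, i.e. γ^4 - 586γ^2 + 6561 = 0. So γ is a root of x^4 - 586x^2 + 6561. This polynomial is irreducible over Q: it has no rational root (each ±√187 ± √106 is irrational), and any factorization into two quadratics over Q would force √(19822) ∈ Q (pairing opposite roots) or √187, √106 ∈ Q (other pairings), all impossible. Hence [Q(γ):Q] = 4 = [Q(√187, √106):Q], so Q(γ) = Q(√187, √106).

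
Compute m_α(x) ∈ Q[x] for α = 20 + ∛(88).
m_α(x) = x^3 - 60x^2 + 1200x - 8088

Set β = α - 20 = ∛(88), so β^3 = 88. Then (α - 20)^3 - 88 = 0, i.e. α is a root of g(x) = (x - 20)^3 - 88 = x^3 - 60x^2 + 1200x - 8088. Since g(x) = h(x - 20) where h(x) = x^3 - 88, and h is irreducible over Q (because 88 is not a perfect cube, so h has no rational root, and a monic cubic with no rational root is irreducible), g is also irreducible (irreducibility is preserved under the substitution x → x - 20). Hence m_α(x) = x^3 - 60x^2 + 1200x - 8088.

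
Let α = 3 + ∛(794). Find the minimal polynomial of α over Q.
m_α(x) = x^3 - 9x^2 + 27x - 821

Set β = α - 3 = ∛(794), so β^3 = 794. Then (α - 3)^3 - 794 = 0, i.e. α is a root of g(x) = (x - 3)^3 - 794 = x^3 - 9x^2 + 27x - 821. Since g(x) = h(x - 3) where h(x) = x^3 - 794, and h is irreducible over Q (because 794 is not a perfect cube, so h has no rational root, and a monic cubic with no rational root is irreducible), g is also irreducible (irreducibility is preserved under the substitution x → x - 3). Hence m_α(x) = x^3 - 9x^2 + 27x - 821.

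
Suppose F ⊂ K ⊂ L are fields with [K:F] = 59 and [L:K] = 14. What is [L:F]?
[L:F] = 826

The tower law says that for any tower of field extensions F ⊂ K ⊂ L with finite degrees, [L:F] = [L:K] · [K:F]. Here this gives [L:F] = 14 · 59 = 826.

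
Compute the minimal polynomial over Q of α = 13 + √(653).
m_α(x) = x^2 - 26x - 484

From α - 13 = √(653), squaring gives (α - 13)^2 = 653, i.e. α^2 - 26α + 169 = 653, so α^2 - 26α - 484 = 0. The discriminant of x^2 - 26x - 484 is (-26)^2 - 4·(-484) = 676 + 1936 = 2612, and 4·(653) is not a perfect square in Q since 653 is squarefree and ≠ 1. Hence x^2 - 26x - 484 is irreducible over Q and is the minimal polynomial of α.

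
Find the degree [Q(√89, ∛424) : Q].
[Q(√89, ∛424) : Q] = 6

Let L = Q(√89, ∛424). Since Q(√89) ⊂ L and [Q(√89):Q] = 2, the tower law gives 2 | [L:Q]. Likewise Q(∛424) ⊂ L with [Q(∛424):Q] = 3 (because 424 is not a perfect cube), so 3 | [L:Q]. As gcd(2,3) = 1, [L:Q] is divisible by 6. Conversely L is generated over Q by √89 and ∛424, so [L:Q] ≤ 2·3 = 6. Therefore [Q(√89, ∛424) : Q] = 6.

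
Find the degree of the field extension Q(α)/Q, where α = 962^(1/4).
[Q(α):Q] = 4

α is a root of x^4 - 962. By Eisenstein's criterion at the prime p = 2 (which divides the constant term 962 but p^2 = 4 does not, since 962 is squarefree), x^4 - 962 is irreducible over Q. Hence [Q(α):Q] = 4.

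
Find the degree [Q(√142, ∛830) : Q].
[Q(√142, ∛830) : Q] = 6

Let L = Q(√142, ∛830). Since Q(√142) ⊂ L and [Q(√142):Q] = 2, the tower law gives 2 | [L:Q]. Likewise Q(∛830) ⊂ L with [Q(∛830):Q] = 3 (because 830 is not a perfect cube), so 3 | [L:Q]. As gcd(2,3) = 1, [L:Q] is divisible by 6. Conversely L is generated over Q by √142 and ∛830, so [L:Q] ≤ 2·3 = 6. Therefore [Q(√142, ∛830) : Q] = 6.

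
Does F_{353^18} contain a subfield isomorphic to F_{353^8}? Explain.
No: F_{353^8} is not a subfield of F_{353^18}

F_{p^m} embeds in F_{p^n} iff m | n. Here 8 ∤ 18 (since 18 = 2·8 + 2 with remainder 2 ≠ 0), so F_{353^8} is not a subfield of F_{353^18}. Equivalently: if it were, the tower law would give 8 = [F_{353^8}:F_353] dividing [F_{353^18}:F_353] = 18, contradiction.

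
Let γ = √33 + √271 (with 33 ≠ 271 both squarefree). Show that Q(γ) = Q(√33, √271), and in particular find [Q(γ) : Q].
[Q(γ) : Q] = 4 (equivalently, Q(γ) = Q(√33, √271))

Obviously Q(γ) ⊆ Q(√33, √271), and [Q(√33, √271):Q] = 4 (since 33, 271 are distinct squarefree integers > 1 with 8943 not a perfect square). To show equality we compute the minimal polynomial of γ. From γ = √33 + √271: γ^2 = 33 + 2√(8943) + 271 = 304 + 2√(8943), so γ^2 - 304 = 2√(8943); squaring, (γ^2 - 304)^2 = 4·8943, i.e. γ^4 - 608γ^2 + 92416 - 35772 = 0, i.e. γ^4 - 608γ^2 + 56644 = 0. So γ is a root of x^4 - 608x^2 + 56644. This polynomial is irreducible over Q: it has no rational root (each ±√33 ± √271 is irrational), and any factorization into two quadratics over Q would force √(8943) ∈ Q (pairing opposite roots) or √33, √271 ∈ Q (other pairings), all impossible. Hence [Q(γ):Q] = 4 = [Q(√33, √271):Q], so Q(γ) = Q(√33, √271).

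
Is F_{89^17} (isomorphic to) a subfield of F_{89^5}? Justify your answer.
No: F_{89^17} is not a subfield of F_{89^5}

F_{p^m} embeds in F_{p^n} iff m | n. Here 17 ∤ 5 (since 5 = 0·17 + 5 with remainder 5 ≠ 0), so F_{89^17} is not a subfield of F_{89^5}. Equivalently: if it were, the tower law would give 17 = [F_{89^17}:F_89] dividing [F_{89^5}:F_89] = 5, contradiction.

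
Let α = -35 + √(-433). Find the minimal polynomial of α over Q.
m_α(x) = x^2 + 70x + 1658

From α + 35 = √(-433), squaring gives (α + 35)^2 = -433, i.e. α^2 + 70α + 1225 = -433, so α^2 + 70α + 1658 = 0. The discriminant of x^2 + 70x + 1658 is (70)^2 - 4·(1658) = 4900 - 6632 = -1732, and 4·(-433) is not a perfect square in Q since -433 is squarefree and ≠ 1. Hence x^2 + 70x + 1658 is irreducible over Q and is the minimal polynomial of α.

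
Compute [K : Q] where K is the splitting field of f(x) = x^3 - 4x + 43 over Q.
[K : Q] = 6

By the rational root test, any rational root of the monic integer polynomial f(x) = x^3 - 4x + 43 must be an integer dividing the constant term 43, i.e. one of ±{1, 43}. Evaluating: f(1) = 40, f(-1) = 46, f(43) = 79378, f(-43) = -79292; none is 0, so f has no rational root and is therefore irreducible over Q (a cubic with no linear factor over a field is irreducible). For an irreducible cubic, the Galois group is A_3 or S_3 according as the discriminant disc(f) = -4a^3 - 27b^2 = -4·(-4)^3 - 27·(43)^2 = -49667 is or is not a square in Q. Here disc(f) = -49667 is not a perfect square in Q, so the Galois group of f over Q is not contained in A_3 and must be all of S_3. The splitting field has degree |S_3| = 6 over Q, so [K : Q] = 6.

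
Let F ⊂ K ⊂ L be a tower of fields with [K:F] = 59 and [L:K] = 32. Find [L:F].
[L:F] = 1888

The tower law says that for any tower of field extensions F ⊂ K ⊂ L with finite degrees, [L:F] = [L:K] · [K:F]. Here this gives [L:F] = 32 · 59 = 1888.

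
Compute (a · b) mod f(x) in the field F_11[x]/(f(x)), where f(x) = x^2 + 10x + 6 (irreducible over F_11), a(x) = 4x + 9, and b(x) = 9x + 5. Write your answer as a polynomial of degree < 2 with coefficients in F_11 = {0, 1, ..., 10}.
a · b ≡ 5x + 5 (mod f(x))

Multiply in F_11[x]: a(x)·b(x) = (4x + 9)·(9x + 5) = 3x^2 + 2x + 1. This has degree ≥ 2, so divide by f(x) over F_11: 3x^2 + 2x + 1 = (3)·(x^2 + 10x + 6) + (5x + 5). Hence a·b ≡ 5x + 5 (mod f). (F_11[x]/(f) is a field with 11^2 = 121 elements since f is irreducible of degree 2.)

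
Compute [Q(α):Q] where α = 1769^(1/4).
[Q(α):Q] = 4

α is a root of x^4 - 1769. By Eisenstein's criterion at the prime p = 29 (which divides the constant term 1769 but p^2 = 841 does not, since 1769 is squarefree), x^4 - 1769 is irreducible over Q. Hence [Q(α):Q] = 4.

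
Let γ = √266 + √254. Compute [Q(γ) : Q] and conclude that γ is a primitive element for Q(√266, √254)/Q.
[Q(γ) : Q] = 4 (equivalently, Q(γ) = Q(√266, √254))

Obviously Q(γ) ⊆ Q(√266, √254), and [Q(√266, √254):Q] = 4 (since 266, 254 are distinct squarefree integers > 1 with 67564 not a perfect square). To show equality we compute the minimal polynomial of γ. From γ = √266 + √254: γ^2 = 266 + 2√(67564) + 254 = 520 + 2√(67564), so γ^2 - 520 = 2√(67564); squaring, (γ^2 - 520)^2 = 4·67564, i.e. γ^4 - 1040γ^2 + 270400 - 270256 = 0, i.e. γ^4 - 1040γ^2 + 144 = 0. So γ is a root of x^4 - 1040x^2 + 144. This polynomial is irreducible over Q: it has no rational root (each ±√266 ± √254 is irrational), and any factorization into two quadratics over Q would force √(67564) ∈ Q (pairing opposite roots) or √266, √254 ∈ Q (other pairings), all impossible. Hence [Q(γ):Q] = 4 = [Q(√266, √254):Q], so Q(γ) = Q(√266, √254).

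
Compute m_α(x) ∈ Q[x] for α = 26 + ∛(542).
m_α(x) = x^3 - 78x^2 + 2028x - 18118

Set β = α - 26 = ∛(542), so β^3 = 542. Then (α - 26)^3 - 542 = 0, i.e. α is a root of g(x) = (x - 26)^3 - 542 = x^3 - 78x^2 + 2028x - 18118. Since g(x) = h(x - 26) where h(x) = x^3 - 542, and h is irreducible over Q (because 542 is not a perfect cube, so h has no rational root, and a monic cubic with no rational root is irreducible), g is also irreducible (irreducibility is preserved under the substitution x → x - 26). Hence m_α(x) = x^3 - 78x^2 + 2028x - 18118.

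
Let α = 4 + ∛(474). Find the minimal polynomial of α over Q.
m_α(x) = x^3 - 12x^2 + 48x - 538

Set β = α - 4 = ∛(474), so β^3 = 474. Then (α - 4)^3 - 474 = 0, i.e. α is a root of g(x) = (x - 4)^3 - 474 = x^3 - 12x^2 + 48x - 538. Since g(x) = h(x - 4) where h(x) = x^3 - 474, and h is irreducible over Q (because 474 is not a perfect cube, so h has no rational root, and a monic cubic with no rational root is irreducible), g is also irreducible (irreducibility is preserved under the substitution x → x - 4). Hence m_α(x) = x^3 - 12x^2 + 48x - 538.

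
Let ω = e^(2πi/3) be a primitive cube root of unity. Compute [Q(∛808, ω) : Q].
[Q(∛808, ω) : Q] = 6

[Q(∛808):Q] = 3 (min poly x^3 - 808, irreducible since 808 is not a perfect cube). [Q(ω):Q] = 2 (min poly x^2 + x + 1). Since Q(∛808) ⊂ R and ω ∉ R, we have ω ∉ Q(∛808), so x^2 + x + 1 remains irreducible over Q(∛808) and [Q(∛808, ω) : Q(∛808)] = 2. By the tower law, [Q(∛808, ω) : Q] = 3 · 2 = 6. (In fact Q(∛808, ω) is the splitting field of x^3 - 808 over Q.)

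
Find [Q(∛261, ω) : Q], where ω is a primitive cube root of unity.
[Q(∛261, ω) : Q] = 6

[Q(∛261):Q] = 3 (min poly x^3 - 261, irreducible since 261 is not a perfect cube). [Q(ω):Q] = 2 (min poly x^2 + x + 1). Since Q(∛261) ⊂ R and ω ∉ R, we have ω ∉ Q(∛261), so x^2 + x + 1 remains irreducible over Q(∛261) and [Q(∛261, ω) : Q(∛261)] = 2. By the tower law, [Q(∛261, ω) : Q] = 3 · 2 = 6. (In fact Q(∛261, ω) is the splitting field of x^3 - 261 over Q.)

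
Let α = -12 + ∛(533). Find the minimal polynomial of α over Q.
m_α(x) = x^3 + 36x^2 + 432x + 1195

Set β = α + 12 = ∛(533), so β^3 = 533. Then (α + 12)^3 - 533 = 0, i.e. α is a root of g(x) = (x + 12)^3 - 533 = x^3 + 36x^2 + 432x + 1195. Since g(x) = h(x + 12) where h(x) = x^3 - 533, and h is irreducible over Q (because 533 is not a perfect cube, so h has no rational root, and a monic cubic with no rational root is irreducible), g is also irreducible (irreducibility is preserved under the substitution x → x + 12). Hence m_α(x) = x^3 + 36x^2 + 432x + 1195.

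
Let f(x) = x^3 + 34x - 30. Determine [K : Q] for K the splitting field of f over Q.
[K : Q] = 6

By the rational root test, any rational root of the monic integer polynomial f(x) = x^3 + 34x - 30 must be an integer dividing the constant term -30, i.e. one of ±{1, 2, 3, 5, 6, 10, 15, 30}. Evaluating: f(1) = 5, f(-1) = -65, f(2) = 46, f(-2) = -106, f(3) = 99, f(-3) = -159, f(5) = 265, f(-5) = -325, f(6) = 390, f(-6) = -450, f(10) = 1310, f(-10) = -1370, f(15) = 3855, f(-15) = -3915, f(30) = 27990, f(-30) = -28050; none is 0, so f has no rational root and is therefore irreducible over Q (a cubic with no linear factor over a field is irreducible). For an irreducible cubic, the Galois group is A_3 or S_3 according as the discriminant disc(f) = -4a^3 - 27b^2 = -4·(34)^3 - 27·(-30)^2 = -181516 is or is not a square in Q. Here disc(f) = -181516 is not a perfect square in Q, so the Galois group of f over Q is not contained in A_3 and must be all of S_3. The splitting field has degree |S_3| = 6 over Q, so [K : Q] = 6.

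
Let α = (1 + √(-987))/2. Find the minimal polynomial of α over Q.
m_α(x) = x^2 - x + 247

From 2α - 1 = √(-987), squaring gives (2α - 1)^2 = -987, i.e. 4α^2 - 4α + 1 = -987, so α^2 - α + (1 + 987)/4 = 0. Since -987 ≡ 1 (mod 4), (1 + 987)/4 = 247 ∈ Z. The polynomial x^2 - x + 247 has discriminant 1 - 4·(247) = -987, which is not a perfect square in Q (d = -987 is squarefree and ≠ 1), so x^2 - x + 247 is irreducible over Q. It is the minimal polynomial of α.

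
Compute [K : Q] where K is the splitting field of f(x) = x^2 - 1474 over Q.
[K : Q] = 2

f(x) = x^2 - 1474 factors as (x - √1474)(x + √1474). The splitting field is K = Q(√1474). Since 1474 is squarefree and > 1, it is not a perfect square, so x^2 - 1474 is irreducible over Q and [Q(√1474) : Q] = 2. Hence [K : Q] = 2.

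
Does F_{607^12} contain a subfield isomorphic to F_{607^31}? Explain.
No: F_{607^31} is not a subfield of F_{607^12}

F_{p^m} embeds in F_{p^n} iff m | n. Here 31 ∤ 12 (since 12 = 0·31 + 12 with remainder 12 ≠ 0), so F_{607^31} is not a subfield of F_{607^12}. Equivalently: if it were, the tower law would give 31 = [F_{607^31}:F_607] dividing [F_{607^12}:F_607] = 12, contradiction.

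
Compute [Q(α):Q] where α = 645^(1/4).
[Q(α):Q] = 4

α is a root of x^4 - 645. By Eisenstein's criterion at the prime p = 3 (which divides the constant term 645 but p^2 = 9 does not, since 645 is squarefree), x^4 - 645 is irreducible over Q. Hence [Q(α):Q] = 4.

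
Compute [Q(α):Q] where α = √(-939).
[Q(α):Q] = 2

[Q(α):Q] equals the degree of the minimal polynomial of α. Here α^2 = -939 and x^2 + 939 is irreducible (d = -939 is squarefree, ≠ 1, hence not a square), so deg(m_α) = 2. Thus [Q(α):Q] = 2.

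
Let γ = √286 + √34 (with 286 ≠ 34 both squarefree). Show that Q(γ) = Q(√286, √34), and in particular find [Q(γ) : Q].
[Q(γ) : Q] = 4 (equivalently, Q(γ) = Q(√286, √34))

Obviously Q(γ) ⊆ Q(√286, √34), and [Q(√286, √34):Q] = 4 (since 286, 34 are distinct squarefree integers > 1 with 9724 not a perfect square). To show equality we compute the minimal polynomial of γ. From γ = √286 + √34: γ^2 = 286 + 2√(9724) + 34 = 320 + 2√(9724), so γ^2 - 320 = 2√(9724); squaring, (γ^2 - 320)^2 = 4·9724, i.e. γ^4 - 640γ^2 + 102400 - 38896 = 0, i.e. γ^4 - 640γ^2 + 63504 = 0. So γ is a root of x^4 - 640x^2 + 63504. This polynomial is irreducible over Q: it has no rational root (each ±√286 ± √34 is irrational), and any factorization into two quadratics over Q would force √(9724) ∈ Q (pairing opposite roots) or √286, √34 ∈ Q (other pairings), all impossible. Hence [Q(γ):Q] = 4 = [Q(√286, √34):Q], so Q(γ) = Q(√286, √34).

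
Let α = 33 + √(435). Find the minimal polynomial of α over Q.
m_α(x) = x^2 - 66x + 654

From α - 33 = √(435), squaring gives (α - 33)^2 = 435, i.e. α^2 - 66α + 1089 = 435, so α^2 - 66α + 654 = 0. The discriminant of x^2 - 66x + 654 is (-66)^2 - 4·(654) = 4356 - 2616 = 1740, and 4·(435) is not a perfect square in Q since 435 is squarefree and ≠ 1. Hence x^2 - 66x + 654 is irreducible over Q and is the minimal polynomial of α.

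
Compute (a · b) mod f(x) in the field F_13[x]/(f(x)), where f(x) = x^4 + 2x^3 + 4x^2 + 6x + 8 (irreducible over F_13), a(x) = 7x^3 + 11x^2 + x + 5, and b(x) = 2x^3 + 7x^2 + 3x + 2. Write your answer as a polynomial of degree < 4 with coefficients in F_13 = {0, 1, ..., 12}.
a · b ≡ 9x^3 + x^2 + 3x + 8 (mod f(x))

Multiply in F_13[x]: a(x)·b(x) = (7x^3 + 11x^2 + x + 5)·(2x^3 + 7x^2 + 3x + 2) = x^6 + 6x^5 + 9x^4 + 12x^3 + 8x^2 + 4x + 10. This has degree ≥ 4, so divide by f(x) over F_13: x^6 + 6x^5 + 9x^4 + 12x^3 + 8x^2 + 4x + 10 = (x^2 + 4x + 10)·(x^4 + 2x^3 + 4x^2 + 6x + 8) + (9x^3 + x^2 + 3x + 8). Hence a·b ≡ 9x^3 + x^2 + 3x + 8 (mod f). (F_13[x]/(f) is a field with 13^4 = 28561 elements since f is irreducible of degree 4.)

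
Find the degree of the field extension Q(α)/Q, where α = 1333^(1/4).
[Q(α):Q] = 4

α is a root of x^4 - 1333. By Eisenstein's criterion at the prime p = 31 (which divides the constant term 1333 but p^2 = 961 does not, since 1333 is squarefree), x^4 - 1333 is irreducible over Q. Hence [Q(α):Q] = 4.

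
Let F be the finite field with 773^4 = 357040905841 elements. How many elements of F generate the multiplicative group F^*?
There are φ(357040905840) = 92513304576 primitive elements

F_q^* is cyclic of order q - 1 = 357040905840. A cyclic group of order m has exactly φ(m) generators. Here m = 357040905840 = 2^4 · 3^2 · 5 · 43 · 193 · 59753, so the number of primitive elements is φ(357040905840) = 92513304576.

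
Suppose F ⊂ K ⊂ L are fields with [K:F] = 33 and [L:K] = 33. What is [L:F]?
[L:F] = 1089

The tower law says that for any tower of field extensions F ⊂ K ⊂ L with finite degrees, [L:F] = [L:K] · [K:F]. Here this gives [L:F] = 33 · 33 = 1089.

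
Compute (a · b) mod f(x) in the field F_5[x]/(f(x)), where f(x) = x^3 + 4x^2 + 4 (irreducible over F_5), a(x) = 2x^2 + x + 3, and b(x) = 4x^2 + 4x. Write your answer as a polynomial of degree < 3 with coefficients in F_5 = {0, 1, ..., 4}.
a · b ≡ x^2 (mod f(x))

Multiply in F_5[x]: a(x)·b(x) = (2x^2 + x + 3)·(4x^2 + 4x) = 3x^4 + 2x^3 + x^2 + 2x. This has degree ≥ 3, so divide by f(x) over F_5: 3x^4 + 2x^3 + x^2 + 2x = (3x)·(x^3 + 4x^2 + 4) + (x^2). Hence a·b ≡ x^2 (mod f). (F_5[x]/(f) is a field with 5^3 = 125 elements since f is irreducible of degree 3.)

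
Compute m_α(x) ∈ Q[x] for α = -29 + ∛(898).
m_α(x) = x^3 + 87x^2 + 2523x + 23491

Set β = α + 29 = ∛(898), so β^3 = 898. Then (α + 29)^3 - 898 = 0, i.e. α is a root of g(x) = (x + 29)^3 - 898 = x^3 + 87x^2 + 2523x + 23491. Since g(x) = h(x + 29) where h(x) = x^3 - 898, and h is irreducible over Q (because 898 is not a perfect cube, so h has no rational root, and a monic cubic with no rational root is irreducible), g is also irreducible (irreducibility is preserved under the substitution x → x + 29). Hence m_α(x) = x^3 + 87x^2 + 2523x + 23491.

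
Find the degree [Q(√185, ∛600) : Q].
[Q(√185, ∛600) : Q] = 6

Let L = Q(√185, ∛600). Since Q(√185) ⊂ L and [Q(√185):Q] = 2, the tower law gives 2 | [L:Q]. Likewise Q(∛600) ⊂ L with [Q(∛600):Q] = 3 (because 600 is not a perfect cube), so 3 | [L:Q]. As gcd(2,3) = 1, [L:Q] is divisible by 6. Conversely L is generated over Q by √185 and ∛600, so [L:Q] ≤ 2·3 = 6. Therefore [Q(√185, ∛600) : Q] = 6.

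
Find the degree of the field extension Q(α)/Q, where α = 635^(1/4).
[Q(α):Q] = 4

α is a root of x^4 - 635. By Eisenstein's criterion at the prime p = 5 (which divides the constant term 635 but p^2 = 25 does not, since 635 is squarefree), x^4 - 635 is irreducible over Q. Hence [Q(α):Q] = 4.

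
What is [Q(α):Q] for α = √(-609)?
[Q(α):Q] = 2

[Q(α):Q] equals the degree of the minimal polynomial of α. Here α^2 = -609 and x^2 + 609 is irreducible (d = -609 is squarefree, ≠ 1, hence not a square), so deg(m_α) = 2. Thus [Q(α):Q] = 2.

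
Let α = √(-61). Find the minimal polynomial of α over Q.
m_α(x) = x^2 + 61

α satisfies α^2 + 61 = 0, so x^2 + 61 annihilates α. Since d = -61 is squarefree and ≠ 1, it is not a perfect square in Q, so x^2 + 61 has no rational root and is therefore irreducible over Q (a degree-2 polynomial over a field is irreducible iff it has no root). Hence m_α(x) = x^2 + 61.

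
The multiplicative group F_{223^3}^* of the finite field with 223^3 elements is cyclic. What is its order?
|F_{223^3}^*| = 11089566

F_{223^3} has 223^3 = 11089567 elements; its multiplicative group consists of all nonzero elements, so |F_{223^3}^*| = 11089567 - 1 = 11089566. (It is cyclic since any finite subgroup of the multiplicative group of a field is cyclic.)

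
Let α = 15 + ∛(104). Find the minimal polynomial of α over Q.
m_α(x) = x^3 - 45x^2 + 675x - 3479

Set β = α - 15 = ∛(104), so β^3 = 104. Then (α - 15)^3 - 104 = 0, i.e. α is a root of g(x) = (x - 15)^3 - 104 = x^3 - 45x^2 + 675x - 3479. Since g(x) = h(x - 15) where h(x) = x^3 - 104, and h is irreducible over Q (because 104 is not a perfect cube, so h has no rational root, and a monic cubic with no rational root is irreducible), g is also irreducible (irreducibility is preserved under the substitution x → x - 15). Hence m_α(x) = x^3 - 45x^2 + 675x - 3479.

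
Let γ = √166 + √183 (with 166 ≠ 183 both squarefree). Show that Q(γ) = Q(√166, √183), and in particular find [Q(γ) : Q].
[Q(γ) : Q] = 4 (equivalently, Q(γ) = Q(√166, √183))

Obviously Q(γ) ⊆ Q(√166, √183), and [Q(√166, √183):Q] = 4 (since 166, 183 are distinct squarefree integers > 1 with 30378 not a perfect square). To show equality we compute the minimal polynomial of γ. From γ = √166 + √183: γ^2 = 166 + 2√(30378) + 183 = 349 + 2√(30378), so γ^2 - 349 = 2√(30378); squaring, (γ^2 - 349)^2 = 4·30378, i.e. γ^4 - 698γ^2 + 121801 - 121512 = 0, i.e. γ^4 - 698γ^2 + 289 = 0. So γ is a root of x^4 - 698x^2 + 289. This polynomial is irreducible over Q: it has no rational root (each ±√166 ± √183 is irrational), and any factorization into two quadratics over Q would force √(30378) ∈ Q (pairing opposite roots) or √166, √183 ∈ Q (other pairings), all impossible. Hence [Q(γ):Q] = 4 = [Q(√166, √183):Q], so Q(γ) = Q(√166, √183).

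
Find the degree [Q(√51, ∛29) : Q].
[Q(√51, ∛29) : Q] = 6

Let L = Q(√51, ∛29). Since Q(√51) ⊂ L and [Q(√51):Q] = 2, the tower law gives 2 | [L:Q]. Likewise Q(∛29) ⊂ L with [Q(∛29):Q] = 3 (because 29 is not a perfect cube), so 3 | [L:Q]. As gcd(2,3) = 1, [L:Q] is divisible by 6. Conversely L is generated over Q by √51 and ∛29, so [L:Q] ≤ 2·3 = 6. Therefore [Q(√51, ∛29) : Q] = 6.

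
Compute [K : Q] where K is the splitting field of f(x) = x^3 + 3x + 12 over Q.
[K : Q] = 6

By the rational root test, any rational root of the monic integer polynomial f(x) = x^3 + 3x + 12 must be an integer dividing the constant term 12, i.e. one of ±{1, 2, 3, 4, 6, 12}. Evaluating: f(1) = 16, f(-1) = 8, f(2) = 26, f(-2) = -2, f(3) = 48, f(-3) = -24, f(4) = 88, f(-4) = -64, f(6) = 246, f(-6) = -222, f(12) = 1776, f(-12) = -1752; none is 0, so f has no rational root and is therefore irreducible over Q (a cubic with no linear factor over a field is irreducible). For an irreducible cubic, the Galois group is A_3 or S_3 according as the discriminant disc(f) = -4a^3 - 27b^2 = -4·(3)^3 - 27·(12)^2 = -3996 is or is not a square in Q. Here disc(f) = -3996 is not a perfect square in Q, so the Galois group of f over Q is not contained in A_3 and must be all of S_3. The splitting field has degree |S_3| = 6 over Q, so [K : Q] = 6.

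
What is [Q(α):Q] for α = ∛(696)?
[Q(α):Q] = 3

The minimal polynomial of α is x^3 - 696, irreducible over Q since 696 is not a perfect cube (so x^3 - 696 has no rational root). Hence [Q(α):Q] = deg(m_α) = 3.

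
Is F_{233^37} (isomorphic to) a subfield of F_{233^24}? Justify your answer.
No: F_{233^37} is not a subfield of F_{233^24}

F_{p^m} embeds in F_{p^n} iff m | n. Here 37 ∤ 24 (since 24 = 0·37 + 24 with remainder 24 ≠ 0), so F_{233^37} is not a subfield of F_{233^24}. Equivalently: if it were, the tower law would give 37 = [F_{233^37}:F_233] dividing [F_{233^24}:F_233] = 24, contradiction.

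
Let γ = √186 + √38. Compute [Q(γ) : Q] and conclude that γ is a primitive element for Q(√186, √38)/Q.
[Q(γ) : Q] = 4 (equivalently, Q(γ) = Q(√186, √38))

Obviously Q(γ) ⊆ Q(√186, √38), and [Q(√186, √38):Q] = 4 (since 186, 38 are distinct squarefree integers > 1 with 7068 not a perfect square). To show equality we compute the minimal polynomial of γ. From γ = √186 + √38: γ^2 = 186 + 2√(7068) + 38 = 224 + 2√(7068), so γ^2 - 224 = 2√(7068); squaring, (γ^2 - 224)^2 = 4·7068, i.e. γ^4 - 448γ^2 + 50176 - 28272 = 0, i.e. γ^4 - 448γ^2 + 21904 = 0. So γ is a root of x^4 - 448x^2 + 21904. This polynomial is irreducible over Q: it has no rational root (each ±√186 ± √38 is irrational), and any factorization into two quadratics over Q would force √(7068) ∈ Q (pairing opposite roots) or √186, √38 ∈ Q (other pairings), all impossible. Hence [Q(γ):Q] = 4 = [Q(√186, √38):Q], so Q(γ) = Q(√186, √38).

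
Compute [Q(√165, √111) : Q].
[Q(√165, √111) : Q] = 4

[Q(√165):Q] = 2 (min poly x^2 - 165, irreducible since 165 is squarefree > 1). For the top step, suppose √111 ∈ Q(√165), say √111 = c + d√165 with c, d ∈ Q. Squaring: 111 = c^2 + 165d^2 + 2cd√165. Since √165 ∉ Q this forces 2cd = 0. If d = 0 then √111 = c ∈ Q, contradicting 111 squarefree > 1. If c = 0 then 111 = 165d^2, so 165·111 = (165d)^2 is a perfect square in Q — but 165·111 = 18315 is not a perfect square (since 165 and 111 are distinct squarefree integers). Contradiction. Hence √111 ∉ Q(√165), so x^2 - 111 stays irreducible over Q(√165) and [Q(√165, √111) : Q(√165)] = 2. By the tower law, [Q(√165, √111) : Q] = 2 · 2 = 4.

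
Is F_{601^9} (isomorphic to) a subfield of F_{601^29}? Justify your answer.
No: F_{601^9} is not a subfield of F_{601^29}

F_{p^m} embeds in F_{p^n} iff m | n. Here 9 ∤ 29 (since 29 = 3·9 + 2 with remainder 2 ≠ 0), so F_{601^9} is not a subfield of F_{601^29}. Equivalently: if it were, the tower law would give 9 = [F_{601^9}:F_601] dividing [F_{601^29}:F_601] = 29, contradiction.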